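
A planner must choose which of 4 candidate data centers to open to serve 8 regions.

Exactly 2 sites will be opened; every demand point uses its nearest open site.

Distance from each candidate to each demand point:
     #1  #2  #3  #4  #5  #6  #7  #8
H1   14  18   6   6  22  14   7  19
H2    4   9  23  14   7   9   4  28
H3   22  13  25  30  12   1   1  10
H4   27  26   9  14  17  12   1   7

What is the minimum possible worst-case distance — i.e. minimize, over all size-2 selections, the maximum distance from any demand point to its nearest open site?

Open {H1, H3}.
  Farthest demand point is #1 at distance 14 (to H1); all others are ≤ 14.
With {H2, H4} the worst case is 14.
With {H1, H4} the worst case is 18.
No size-2 selection achieves below 14.

14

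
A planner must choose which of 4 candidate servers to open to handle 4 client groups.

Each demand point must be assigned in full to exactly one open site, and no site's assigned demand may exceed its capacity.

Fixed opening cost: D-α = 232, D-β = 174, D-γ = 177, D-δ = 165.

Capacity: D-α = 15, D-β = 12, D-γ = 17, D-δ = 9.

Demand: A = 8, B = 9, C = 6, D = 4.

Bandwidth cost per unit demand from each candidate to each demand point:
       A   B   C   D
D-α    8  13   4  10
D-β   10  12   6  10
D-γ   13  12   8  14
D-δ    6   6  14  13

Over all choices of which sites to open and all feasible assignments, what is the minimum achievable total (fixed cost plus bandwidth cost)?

627

Open {D-β, D-γ}; cheapest assignment that respects the capacities:
  D-β (cap 12, load 12): A, D — cost 8×10 + 4×10 = 120
  D-γ (cap 17, load 15): B, C — cost 9×12 + 6×8 = 156
  Shipping 276, fixed 351 → total 627.
  Any other capacity-feasible assignment to {D-β, D-γ} ships for at least 276.
Compare {D-α, D-γ}: its best feasible assignment gives total 661.
Compare {D-α, D-β}: its best feasible assignment gives total 667.
Every other set of open sites that can feasibly serve all demand totals ≥ 661 even under its best assignment. Minimum: 627.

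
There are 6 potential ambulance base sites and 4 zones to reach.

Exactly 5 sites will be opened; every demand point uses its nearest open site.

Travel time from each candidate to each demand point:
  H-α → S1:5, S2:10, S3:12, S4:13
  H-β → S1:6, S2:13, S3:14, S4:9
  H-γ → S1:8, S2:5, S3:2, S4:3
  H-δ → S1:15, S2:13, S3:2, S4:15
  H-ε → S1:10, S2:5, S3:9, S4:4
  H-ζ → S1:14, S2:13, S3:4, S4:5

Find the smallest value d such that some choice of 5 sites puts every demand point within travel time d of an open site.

Open {H-α, H-β, H-γ, H-δ, H-ε}.
  Farthest demand point is S1 at travel time 5 (to H-α); all others are ≤ 5.
With {H-α, H-β, H-γ, H-δ, H-ζ} the worst case is 5.
With {H-α, H-β, H-γ, H-ε, H-ζ} the worst case is 5.
No size-5 selection achieves below 5.

5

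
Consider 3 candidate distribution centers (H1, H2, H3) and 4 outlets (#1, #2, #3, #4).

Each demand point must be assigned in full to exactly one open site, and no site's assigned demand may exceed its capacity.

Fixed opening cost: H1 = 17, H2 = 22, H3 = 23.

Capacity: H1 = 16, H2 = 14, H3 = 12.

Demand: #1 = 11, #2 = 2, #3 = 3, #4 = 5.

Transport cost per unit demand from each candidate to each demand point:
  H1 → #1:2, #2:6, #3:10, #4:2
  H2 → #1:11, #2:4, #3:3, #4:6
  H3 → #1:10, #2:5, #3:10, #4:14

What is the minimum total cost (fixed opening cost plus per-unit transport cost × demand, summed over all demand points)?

Open {H1, H2}; cheapest assignment that respects the capacities:
  H1 (cap 16, load 16): #1, #4 — cost 11×2 + 5×2 = 32
  H2 (cap 14, load 5): #2, #3 — cost 2×4 + 3×3 = 17
  Shipping 49, fixed 39 → total 88.
  Any other capacity-feasible assignment to {H1, H2} ships for at least 49.
Compare {H1, H2, H3}: its best feasible assignment gives total 111.
Compare {H1, H3}: its best feasible assignment gives total 112.
Every other set of open sites that can feasibly serve all demand totals ≥ 111 even under its best assignment. Minimum: 88.

88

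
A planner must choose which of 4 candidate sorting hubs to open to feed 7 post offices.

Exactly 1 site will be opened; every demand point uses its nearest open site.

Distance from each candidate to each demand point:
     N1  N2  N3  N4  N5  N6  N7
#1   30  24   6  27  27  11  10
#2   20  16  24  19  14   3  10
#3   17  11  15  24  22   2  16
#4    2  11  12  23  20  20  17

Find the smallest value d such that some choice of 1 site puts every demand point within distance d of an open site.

23

Open {#4}.
  Farthest demand point is N4 at distance 23 (to #4); all others are ≤ 23.
With {#2} the worst case is 24.
With {#3} the worst case is 24.
No size-1 selection achieves below 23.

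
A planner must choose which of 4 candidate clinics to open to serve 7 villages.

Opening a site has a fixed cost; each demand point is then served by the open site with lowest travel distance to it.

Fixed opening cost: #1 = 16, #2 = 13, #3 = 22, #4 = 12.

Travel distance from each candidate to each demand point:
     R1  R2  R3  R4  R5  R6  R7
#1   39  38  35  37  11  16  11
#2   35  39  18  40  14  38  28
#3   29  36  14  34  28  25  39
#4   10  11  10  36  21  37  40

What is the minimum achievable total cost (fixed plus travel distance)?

Open {#1, #4}: assign each demand point to its cheapest open site.
  R1→#4 10, R2→#4 11, R3→#4 10, R4→#4 36, R5→#1 11, R6→#1 16, R7→#1 11
  travel distance 105, fixed 28 → total 133.
Compare {#1, #2, #4}: travel distance 105 + fixed 41 = 146.
Compare {#1, #3, #4}: travel distance 103 + fixed 50 = 153.
Compare {#1, #2, #3, #4}: travel distance 103 + fixed 63 = 166.
All other subsets cost ≥ 146. Minimum total cost: 133.

133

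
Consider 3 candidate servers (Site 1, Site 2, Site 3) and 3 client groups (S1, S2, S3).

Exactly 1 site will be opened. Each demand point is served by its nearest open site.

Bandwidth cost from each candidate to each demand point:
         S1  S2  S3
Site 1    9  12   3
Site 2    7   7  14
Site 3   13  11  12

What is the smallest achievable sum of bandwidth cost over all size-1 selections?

Open {Site 1}.
  S1→Site 1 9, S2→Site 1 12, S3→Site 1 3  ⇒ total 24.
Compare {Site 2}: total 28.
Compare {Site 3}: total 36.

24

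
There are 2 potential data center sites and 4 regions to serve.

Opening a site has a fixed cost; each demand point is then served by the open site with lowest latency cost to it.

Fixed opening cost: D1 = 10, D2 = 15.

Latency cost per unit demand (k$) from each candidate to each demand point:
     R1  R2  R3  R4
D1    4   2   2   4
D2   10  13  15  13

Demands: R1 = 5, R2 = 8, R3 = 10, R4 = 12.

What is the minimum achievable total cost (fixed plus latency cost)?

114

Open {D1}: assign each demand point to its cheapest open site.
  R1→D1 5×4=20, R2→D1 8×2=16, R3→D1 10×2=20, R4→D1 12×4=48
  latency cost 104, fixed 10 → total 114.
Compare {D1, D2}: latency cost 104 + fixed 25 = 129.
Compare {D2}: latency cost 460 + fixed 15 = 475.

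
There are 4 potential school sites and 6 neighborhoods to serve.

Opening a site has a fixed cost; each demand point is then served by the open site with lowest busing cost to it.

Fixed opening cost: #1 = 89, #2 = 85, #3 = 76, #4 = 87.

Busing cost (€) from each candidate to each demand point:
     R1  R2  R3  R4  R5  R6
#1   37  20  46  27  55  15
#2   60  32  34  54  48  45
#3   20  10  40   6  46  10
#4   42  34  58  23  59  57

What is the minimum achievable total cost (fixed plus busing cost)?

Open {#3}: assign each demand point to its cheapest open site.
  R1→#3 20, R2→#3 10, R3→#3 40, R4→#3 6, R5→#3 46, R6→#3 10
  busing cost 132, fixed 76 → total 208.
Compare {#2, #3}: busing cost 126 + fixed 161 = 287.
Compare {#1}: busing cost 200 + fixed 89 = 289.
Compare {#3, #4}: busing cost 132 + fixed 163 = 295.
All other subsets cost ≥ 287. Minimum total cost: 208.

208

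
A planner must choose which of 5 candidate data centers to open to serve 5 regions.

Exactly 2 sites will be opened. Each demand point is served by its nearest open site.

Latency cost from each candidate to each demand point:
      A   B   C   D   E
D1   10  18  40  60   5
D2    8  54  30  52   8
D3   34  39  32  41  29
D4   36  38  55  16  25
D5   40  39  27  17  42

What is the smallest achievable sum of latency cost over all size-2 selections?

77

Open {D1, D5}.
  A→D1 10, B→D1 18, C→D5 27, D→D5 17, E→D1 5  ⇒ total 77.
Compare {D1, D4}: total 89.
Compare {D2, D5}: total 99.
No size-2 selection does better; minimum is 77.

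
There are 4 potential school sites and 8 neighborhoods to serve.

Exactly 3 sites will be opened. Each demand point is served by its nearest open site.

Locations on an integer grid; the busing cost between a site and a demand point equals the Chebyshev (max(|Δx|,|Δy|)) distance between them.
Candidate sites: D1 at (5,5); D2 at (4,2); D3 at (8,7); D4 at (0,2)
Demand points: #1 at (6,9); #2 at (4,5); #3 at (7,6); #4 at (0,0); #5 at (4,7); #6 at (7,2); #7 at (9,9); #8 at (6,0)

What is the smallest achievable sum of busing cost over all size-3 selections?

17

Open {D1, D2, D3}.
  #1→D3 2, #2→D1 1, #3→D3 1, #4→D2 4, #5→D1 2, #6→D1 3, #7→D3 2, #8→D2 2  ⇒ total 17.
Compare {D1, D3, D4}: total 18.
Compare {D2, D3, D4}: total 19.
No size-3 selection does better; minimum is 17.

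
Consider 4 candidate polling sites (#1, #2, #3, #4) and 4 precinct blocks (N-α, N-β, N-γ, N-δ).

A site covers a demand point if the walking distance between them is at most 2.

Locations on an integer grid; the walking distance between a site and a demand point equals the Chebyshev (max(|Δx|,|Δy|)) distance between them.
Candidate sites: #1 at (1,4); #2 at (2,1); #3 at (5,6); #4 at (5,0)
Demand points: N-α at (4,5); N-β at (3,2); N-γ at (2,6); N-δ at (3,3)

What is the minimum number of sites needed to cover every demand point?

2

Coverage sets (demand points within 2 of each site):
  #1: {N-β, N-γ, N-δ}
  #2: {N-β, N-δ}
  #3: {N-α}
  #4: {N-β}
No single site covers all 4 demand points.
But {#1, #3} covers everything, so the minimum is 2.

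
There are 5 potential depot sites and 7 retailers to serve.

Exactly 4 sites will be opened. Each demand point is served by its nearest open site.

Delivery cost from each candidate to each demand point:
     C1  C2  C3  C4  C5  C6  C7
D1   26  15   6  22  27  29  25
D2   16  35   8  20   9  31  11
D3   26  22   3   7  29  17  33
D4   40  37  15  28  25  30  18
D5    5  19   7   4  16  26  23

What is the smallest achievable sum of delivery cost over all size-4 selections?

Open {D1, D2, D3, D5}.
  C1→D5 5, C2→D1 15, C3→D3 3, C4→D5 4, C5→D2 9, C6→D3 17, C7→D2 11  ⇒ total 64.
Compare {D2, D3, D4, D5}: total 68.
Compare {D1, D2, D4, D5}: total 76.
No size-4 selection does better; minimum is 64.

64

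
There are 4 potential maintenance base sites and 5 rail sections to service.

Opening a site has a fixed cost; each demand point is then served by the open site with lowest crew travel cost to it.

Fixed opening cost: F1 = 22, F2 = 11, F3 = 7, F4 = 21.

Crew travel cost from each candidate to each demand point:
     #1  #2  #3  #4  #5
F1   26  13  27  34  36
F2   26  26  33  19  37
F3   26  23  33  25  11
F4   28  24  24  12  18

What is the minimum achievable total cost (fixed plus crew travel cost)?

Open {F3, F4}: assign each demand point to its cheapest open site.
  #1→F3 26, #2→F3 23, #3→F4 24, #4→F4 12, #5→F3 11
  crew travel cost 96, fixed 28 → total 124.
Compare {F3}: crew travel cost 118 + fixed 7 = 125.
Compare {F4}: crew travel cost 106 + fixed 21 = 127.
Compare {F2, F3}: crew travel cost 112 + fixed 18 = 130.
All other subsets cost ≥ 125. Minimum total cost: 124.

124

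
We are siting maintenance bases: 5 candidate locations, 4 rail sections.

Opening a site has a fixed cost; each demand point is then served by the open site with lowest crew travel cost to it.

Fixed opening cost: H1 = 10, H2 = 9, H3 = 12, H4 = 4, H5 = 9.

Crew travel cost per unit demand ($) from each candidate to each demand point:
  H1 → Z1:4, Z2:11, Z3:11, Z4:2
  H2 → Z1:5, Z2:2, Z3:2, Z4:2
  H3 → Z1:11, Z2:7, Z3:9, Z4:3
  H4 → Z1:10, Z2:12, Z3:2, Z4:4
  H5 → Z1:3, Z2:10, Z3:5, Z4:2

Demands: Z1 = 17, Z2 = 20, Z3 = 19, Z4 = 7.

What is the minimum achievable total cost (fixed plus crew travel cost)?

161

Open {H2, H5}: assign each demand point to its cheapest open site.
  Z1→H5 17×3=51, Z2→H2 20×2=40, Z3→H2 19×2=38, Z4→H2 7×2=14
  crew travel cost 143, fixed 18 → total 161.
Compare {H2, H4, H5}: crew travel cost 143 + fixed 22 = 165.
Compare {H1, H2, H5}: crew travel cost 143 + fixed 28 = 171.
Compare {H2, H3, H5}: crew travel cost 143 + fixed 30 = 173.
All other subsets cost ≥ 165. Minimum total cost: 161.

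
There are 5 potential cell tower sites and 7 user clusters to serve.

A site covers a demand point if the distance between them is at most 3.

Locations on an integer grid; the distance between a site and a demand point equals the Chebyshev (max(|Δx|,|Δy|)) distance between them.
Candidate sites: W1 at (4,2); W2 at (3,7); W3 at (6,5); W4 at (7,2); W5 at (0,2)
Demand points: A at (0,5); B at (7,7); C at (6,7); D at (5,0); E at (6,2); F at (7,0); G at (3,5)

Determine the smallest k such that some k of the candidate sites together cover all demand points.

Coverage sets (demand points within 3 of each site):
  W1: {D, E, F, G}
  W2: {A, C, G}
  W3: {B, C, E, G}
  W4: {D, E, F}
  W5: {A, G}
No 2 sites suffice: every size-2 union leaves at least one demand point uncovered.
But {W1, W2, W3} covers everything, so the minimum is 3.

3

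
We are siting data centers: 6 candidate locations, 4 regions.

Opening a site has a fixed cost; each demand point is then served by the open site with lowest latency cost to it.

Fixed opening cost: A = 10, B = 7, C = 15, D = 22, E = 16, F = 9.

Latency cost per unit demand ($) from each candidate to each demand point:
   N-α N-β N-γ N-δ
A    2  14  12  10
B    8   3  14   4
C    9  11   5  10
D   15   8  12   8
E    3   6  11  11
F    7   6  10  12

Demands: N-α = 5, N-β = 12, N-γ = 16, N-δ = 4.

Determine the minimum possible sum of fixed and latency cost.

174

Open {A, B, C}: assign each demand point to its cheapest open site.
  N-α→A 5×2=10, N-β→B 12×3=36, N-γ→C 16×5=80, N-δ→B 4×4=16
  latency cost 142, fixed 32 → total 174.
Compare {A, B, C, F}: latency cost 142 + fixed 41 = 183.
Compare {B, C, E}: latency cost 147 + fixed 38 = 185.
Compare {A, B, C, E}: latency cost 142 + fixed 48 = 190.
All other subsets cost ≥ 183. Minimum total cost: 174.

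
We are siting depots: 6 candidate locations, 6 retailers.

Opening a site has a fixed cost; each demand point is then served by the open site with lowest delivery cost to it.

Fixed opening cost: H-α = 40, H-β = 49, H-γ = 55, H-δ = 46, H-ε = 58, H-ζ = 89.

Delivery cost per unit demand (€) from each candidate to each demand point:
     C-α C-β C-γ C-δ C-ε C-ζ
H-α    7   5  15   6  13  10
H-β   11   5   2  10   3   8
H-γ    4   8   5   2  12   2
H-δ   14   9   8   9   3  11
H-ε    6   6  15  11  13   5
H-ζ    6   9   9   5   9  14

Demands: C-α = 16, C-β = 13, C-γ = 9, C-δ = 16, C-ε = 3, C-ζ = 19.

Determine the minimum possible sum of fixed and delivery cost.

330

Open {H-β, H-γ}: assign each demand point to its cheapest open site.
  C-α→H-γ 16×4=64, C-β→H-β 13×5=65, C-γ→H-β 9×2=18, C-δ→H-γ 16×2=32, C-ε→H-β 3×3=9, C-ζ→H-γ 19×2=38
  delivery cost 226, fixed 104 → total 330.
Compare {H-α, H-β, H-γ}: delivery cost 226 + fixed 144 = 370.
Compare {H-γ}: delivery cost 319 + fixed 55 = 374.
Compare {H-α, H-γ}: delivery cost 280 + fixed 95 = 375.
All other subsets cost ≥ 370. Minimum total cost: 330.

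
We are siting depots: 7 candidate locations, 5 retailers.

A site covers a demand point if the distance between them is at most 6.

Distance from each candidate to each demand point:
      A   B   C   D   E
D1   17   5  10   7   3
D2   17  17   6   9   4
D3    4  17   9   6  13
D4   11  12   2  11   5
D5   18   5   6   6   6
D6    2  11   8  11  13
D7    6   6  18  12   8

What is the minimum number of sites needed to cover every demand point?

2

Coverage sets (demand points within 6 of each site):
  D1: {B, E}
  D2: {C, E}
  D3: {A, D}
  D4: {C, E}
  D5: {B, C, D, E}
  D6: {A}
  D7: {A, B}
No single site covers all 5 demand points.
But {D3, D5} covers everything, so the minimum is 2.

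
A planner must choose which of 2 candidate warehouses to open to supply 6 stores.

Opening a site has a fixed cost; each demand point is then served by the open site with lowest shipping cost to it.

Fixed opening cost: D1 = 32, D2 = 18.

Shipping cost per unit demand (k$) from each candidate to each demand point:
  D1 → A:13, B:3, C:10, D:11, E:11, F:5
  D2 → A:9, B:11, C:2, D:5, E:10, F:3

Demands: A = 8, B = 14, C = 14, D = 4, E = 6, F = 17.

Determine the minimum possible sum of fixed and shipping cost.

323

Open {D1, D2}: assign each demand point to its cheapest open site.
  A→D2 8×9=72, B→D1 14×3=42, C→D2 14×2=28, D→D2 4×5=20, E→D2 6×10=60, F→D2 17×3=51
  shipping cost 273, fixed 50 → total 323.
Compare {D2}: shipping cost 385 + fixed 18 = 403.
Compare {D1}: shipping cost 481 + fixed 32 = 513.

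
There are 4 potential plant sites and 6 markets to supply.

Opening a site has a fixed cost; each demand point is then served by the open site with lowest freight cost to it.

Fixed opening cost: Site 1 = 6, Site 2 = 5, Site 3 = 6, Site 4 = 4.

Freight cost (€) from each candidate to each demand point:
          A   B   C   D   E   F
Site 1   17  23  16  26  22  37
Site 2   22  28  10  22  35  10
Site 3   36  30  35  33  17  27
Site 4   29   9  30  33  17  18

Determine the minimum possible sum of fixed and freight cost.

Open {Site 2, Site 4}: assign each demand point to its cheapest open site.
  A→Site 2 22, B→Site 4 9, C→Site 2 10, D→Site 2 22, E→Site 4 17, F→Site 2 10
  freight cost 90, fixed 9 → total 99.
Compare {Site 1, Site 2, Site 4}: freight cost 85 + fixed 15 = 100.
Compare {Site 2, Site 3, Site 4}: freight cost 90 + fixed 15 = 105.
Compare {Site 1, Site 2, Site 3, Site 4}: freight cost 85 + fixed 21 = 106.
All other subsets cost ≥ 100. Minimum total cost: 99.

99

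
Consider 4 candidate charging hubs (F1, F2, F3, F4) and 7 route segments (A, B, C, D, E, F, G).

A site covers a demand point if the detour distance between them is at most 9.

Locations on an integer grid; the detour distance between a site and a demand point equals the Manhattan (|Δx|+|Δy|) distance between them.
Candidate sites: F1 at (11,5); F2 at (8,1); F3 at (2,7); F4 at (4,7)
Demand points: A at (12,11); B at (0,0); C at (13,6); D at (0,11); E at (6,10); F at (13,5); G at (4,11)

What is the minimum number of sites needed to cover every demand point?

2

Coverage sets (demand points within 9 of each site):
  F1: {A, C, F}
  F2: {B, F}
  F3: {B, D, E, G}
  F4: {D, E, G}
No single site covers all 7 demand points.
But {F1, F3} covers everything, so the minimum is 2.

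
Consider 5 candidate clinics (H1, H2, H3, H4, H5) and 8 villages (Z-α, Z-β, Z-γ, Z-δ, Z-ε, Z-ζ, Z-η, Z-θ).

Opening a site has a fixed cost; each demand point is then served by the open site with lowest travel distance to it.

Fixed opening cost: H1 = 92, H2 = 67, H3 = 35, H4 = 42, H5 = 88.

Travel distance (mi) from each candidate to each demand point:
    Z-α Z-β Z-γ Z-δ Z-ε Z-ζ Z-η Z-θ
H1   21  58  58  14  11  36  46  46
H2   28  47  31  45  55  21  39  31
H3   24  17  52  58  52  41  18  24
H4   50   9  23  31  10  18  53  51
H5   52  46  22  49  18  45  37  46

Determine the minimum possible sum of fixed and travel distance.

234

Open {H3, H4}: assign each demand point to its cheapest open site.
  Z-α→H3 24, Z-β→H4 9, Z-γ→H4 23, Z-δ→H4 31, Z-ε→H4 10, Z-ζ→H4 18, Z-η→H3 18, Z-θ→H3 24
  travel distance 157, fixed 77 → total 234.
Compare {H4}: travel distance 245 + fixed 42 = 287.
Compare {H2, H4}: travel distance 189 + fixed 109 = 298.
Compare {H2, H3, H4}: travel distance 157 + fixed 144 = 301.
All other subsets cost ≥ 287. Minimum total cost: 234.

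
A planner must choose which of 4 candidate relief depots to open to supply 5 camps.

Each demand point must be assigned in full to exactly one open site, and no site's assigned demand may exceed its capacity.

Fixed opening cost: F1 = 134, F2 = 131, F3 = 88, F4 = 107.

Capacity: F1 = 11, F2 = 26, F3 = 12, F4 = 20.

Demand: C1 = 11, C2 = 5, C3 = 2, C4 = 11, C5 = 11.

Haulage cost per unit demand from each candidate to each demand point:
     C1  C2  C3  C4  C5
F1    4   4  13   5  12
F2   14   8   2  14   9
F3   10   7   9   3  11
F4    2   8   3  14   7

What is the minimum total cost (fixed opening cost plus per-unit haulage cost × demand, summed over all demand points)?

Open {F2, F3, F4}; cheapest assignment that respects the capacities:
  F2 (cap 26, load 18): C2, C3, C5 — cost 5×8 + 2×2 + 11×9 = 143
  F3 (cap 12, load 11): C4 — cost 11×3 = 33
  F4 (cap 20, load 11): C1 — cost 11×2 = 22
  Shipping 198, fixed 326 → total 524.
  Any other capacity-feasible assignment to {F2, F3, F4} ships for at least 198.
Compare {F1, F3, F4}: its best feasible assignment gives total 529.
Compare {F2, F4}: its best feasible assignment gives total 557.
Every other set of open sites that can feasibly serve all demand totals ≥ 529 even under its best assignment. Minimum: 524.

524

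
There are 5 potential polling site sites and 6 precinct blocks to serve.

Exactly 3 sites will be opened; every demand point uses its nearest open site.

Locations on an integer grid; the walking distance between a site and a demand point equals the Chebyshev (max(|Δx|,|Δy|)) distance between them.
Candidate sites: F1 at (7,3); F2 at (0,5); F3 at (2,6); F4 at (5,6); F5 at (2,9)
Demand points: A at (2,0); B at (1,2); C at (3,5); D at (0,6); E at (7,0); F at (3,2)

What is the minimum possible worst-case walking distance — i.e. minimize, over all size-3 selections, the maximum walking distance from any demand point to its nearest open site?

Open {F1, F2, F3}.
  Farthest demand point is A at walking distance 5 (to F1); all others are ≤ 5.
With {F1, F2, F4} the worst case is 5.
With {F1, F2, F5} the worst case is 5.
No size-3 selection achieves below 5.

5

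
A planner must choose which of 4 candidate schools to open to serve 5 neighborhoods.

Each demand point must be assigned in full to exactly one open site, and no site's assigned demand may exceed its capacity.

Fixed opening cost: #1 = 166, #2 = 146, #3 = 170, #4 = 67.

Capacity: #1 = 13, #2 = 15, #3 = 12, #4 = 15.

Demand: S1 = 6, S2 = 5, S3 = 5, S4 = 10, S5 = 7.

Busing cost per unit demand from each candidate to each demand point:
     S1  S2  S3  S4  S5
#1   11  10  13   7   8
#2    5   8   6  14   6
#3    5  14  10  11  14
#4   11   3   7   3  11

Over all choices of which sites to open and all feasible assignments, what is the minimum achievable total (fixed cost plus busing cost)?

Open {#2, #3, #4}; cheapest assignment that respects the capacities:
  #2 (cap 15, load 12): S3, S5 — cost 5×6 + 7×6 = 72
  #3 (cap 12, load 6): S1 — cost 6×5 = 30
  #4 (cap 15, load 15): S2, S4 — cost 5×3 + 10×3 = 45
  Shipping 147, fixed 383 → total 530.
  Any other capacity-feasible assignment to {#2, #3, #4} ships for at least 147.
Compare {#1, #2, #4}: its best feasible assignment gives total 540.
Compare {#1, #3, #4}: its best feasible assignment gives total 584.
Every other set of open sites that can feasibly serve all demand totals ≥ 540 even under its best assignment. Minimum: 530.

530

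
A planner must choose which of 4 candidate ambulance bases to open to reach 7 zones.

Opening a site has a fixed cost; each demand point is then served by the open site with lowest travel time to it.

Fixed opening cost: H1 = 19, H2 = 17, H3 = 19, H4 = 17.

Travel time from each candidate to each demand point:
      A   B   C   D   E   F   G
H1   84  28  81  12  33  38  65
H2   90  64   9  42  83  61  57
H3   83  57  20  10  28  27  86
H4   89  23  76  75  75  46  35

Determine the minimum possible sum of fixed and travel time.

Open {H3, H4}: assign each demand point to its cheapest open site.
  A→H3 83, B→H4 23, C→H3 20, D→H3 10, E→H3 28, F→H3 27, G→H4 35
  travel time 226, fixed 36 → total 262.
Compare {H2, H3, H4}: travel time 215 + fixed 53 = 268.
Compare {H1, H3, H4}: travel time 226 + fixed 55 = 281.
Compare {H1, H2, H4}: travel time 234 + fixed 53 = 287.
All other subsets cost ≥ 268. Minimum total cost: 262.

262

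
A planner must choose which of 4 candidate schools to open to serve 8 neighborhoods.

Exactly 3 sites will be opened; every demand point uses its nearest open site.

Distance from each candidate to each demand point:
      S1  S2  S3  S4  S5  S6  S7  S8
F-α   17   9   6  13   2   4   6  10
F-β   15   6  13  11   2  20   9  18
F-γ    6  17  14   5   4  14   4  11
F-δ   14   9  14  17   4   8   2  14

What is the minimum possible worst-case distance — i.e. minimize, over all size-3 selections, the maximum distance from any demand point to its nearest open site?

10

Open {F-α, F-β, F-γ}.
  Farthest demand point is S8 at distance 10 (to F-α); all others are ≤ 10.
With {F-α, F-γ, F-δ} the worst case is 10.
With {F-β, F-γ, F-δ} the worst case is 13.
No size-3 selection achieves below 10.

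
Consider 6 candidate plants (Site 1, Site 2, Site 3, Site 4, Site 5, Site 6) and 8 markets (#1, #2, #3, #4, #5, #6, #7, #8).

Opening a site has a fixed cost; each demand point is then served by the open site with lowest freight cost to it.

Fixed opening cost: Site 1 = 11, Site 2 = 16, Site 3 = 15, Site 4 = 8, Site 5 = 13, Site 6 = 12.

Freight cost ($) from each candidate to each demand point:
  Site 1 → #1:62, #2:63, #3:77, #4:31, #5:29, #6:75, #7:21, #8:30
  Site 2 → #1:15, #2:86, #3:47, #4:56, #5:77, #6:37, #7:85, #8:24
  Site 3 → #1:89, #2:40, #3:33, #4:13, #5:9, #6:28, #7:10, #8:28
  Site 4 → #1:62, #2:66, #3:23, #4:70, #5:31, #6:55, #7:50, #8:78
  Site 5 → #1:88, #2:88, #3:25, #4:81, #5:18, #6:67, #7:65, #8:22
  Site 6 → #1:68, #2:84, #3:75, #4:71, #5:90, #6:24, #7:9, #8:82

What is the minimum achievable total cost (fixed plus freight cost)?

201

Open {Site 2, Site 3, Site 4}: assign each demand point to its cheapest open site.
  #1→Site 2 15, #2→Site 3 40, #3→Site 4 23, #4→Site 3 13, #5→Site 3 9, #6→Site 3 28, #7→Site 3 10, #8→Site 2 24
  freight cost 162, fixed 39 → total 201.
Compare {Site 2, Site 3}: freight cost 172 + fixed 31 = 203.
Compare {Site 2, Site 3, Site 5}: freight cost 162 + fixed 44 = 206.
Compare {Site 2, Site 3, Site 4, Site 6}: freight cost 157 + fixed 51 = 208.
All other subsets cost ≥ 203. Minimum total cost: 201.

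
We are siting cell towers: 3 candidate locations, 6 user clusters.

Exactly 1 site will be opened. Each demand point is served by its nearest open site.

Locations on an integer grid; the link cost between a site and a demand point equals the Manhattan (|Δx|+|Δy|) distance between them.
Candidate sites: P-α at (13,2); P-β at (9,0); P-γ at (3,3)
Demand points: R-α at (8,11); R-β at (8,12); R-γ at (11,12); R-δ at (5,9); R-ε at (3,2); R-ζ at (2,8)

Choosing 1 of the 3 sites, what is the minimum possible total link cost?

59

Open {P-γ}.
  R-α→P-γ 13, R-β→P-γ 14, R-γ→P-γ 17, R-δ→P-γ 8, R-ε→P-γ 1, R-ζ→P-γ 6  ⇒ total 59.
Compare {P-β}: total 75.
Compare {P-α}: total 83.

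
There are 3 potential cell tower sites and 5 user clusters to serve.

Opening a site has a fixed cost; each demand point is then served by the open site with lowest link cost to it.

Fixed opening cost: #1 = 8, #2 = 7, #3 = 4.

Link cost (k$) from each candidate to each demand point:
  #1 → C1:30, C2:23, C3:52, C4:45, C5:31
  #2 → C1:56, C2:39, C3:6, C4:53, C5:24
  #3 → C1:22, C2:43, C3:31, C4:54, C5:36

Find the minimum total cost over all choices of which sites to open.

139

Open {#1, #2, #3}: assign each demand point to its cheapest open site.
  C1→#3 22, C2→#1 23, C3→#2 6, C4→#1 45, C5→#2 24
  link cost 120, fixed 19 → total 139.
Compare {#1, #2}: link cost 128 + fixed 15 = 143.
Compare {#2, #3}: link cost 144 + fixed 11 = 155.
Compare {#1, #3}: link cost 152 + fixed 12 = 164.
All other subsets cost ≥ 143. Minimum total cost: 139.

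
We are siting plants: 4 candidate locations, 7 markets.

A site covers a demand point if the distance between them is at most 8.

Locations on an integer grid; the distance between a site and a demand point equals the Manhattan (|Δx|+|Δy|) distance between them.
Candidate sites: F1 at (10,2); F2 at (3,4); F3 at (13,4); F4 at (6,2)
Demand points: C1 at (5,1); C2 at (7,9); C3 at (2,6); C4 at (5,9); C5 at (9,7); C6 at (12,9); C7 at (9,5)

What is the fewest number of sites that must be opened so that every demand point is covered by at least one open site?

Coverage sets (demand points within 8 of each site):
  F1: {C1, C5, C7}
  F2: {C1, C3, C4, C7}
  F3: {C5, C6, C7}
  F4: {C1, C2, C3, C4, C5, C7}
No single site covers all 7 demand points.
But {F3, F4} covers everything, so the minimum is 2.

2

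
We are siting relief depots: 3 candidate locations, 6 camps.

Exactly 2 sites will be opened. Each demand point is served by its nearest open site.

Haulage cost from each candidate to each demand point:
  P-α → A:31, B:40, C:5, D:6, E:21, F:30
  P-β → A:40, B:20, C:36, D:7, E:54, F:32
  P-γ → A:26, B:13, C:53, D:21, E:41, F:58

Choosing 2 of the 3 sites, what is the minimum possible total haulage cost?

101

Open {P-α, P-γ}.
  A→P-γ 26, B→P-γ 13, C→P-α 5, D→P-α 6, E→P-α 21, F→P-α 30  ⇒ total 101.
Compare {P-α, P-β}: total 113.
Compare {P-β, P-γ}: total 155.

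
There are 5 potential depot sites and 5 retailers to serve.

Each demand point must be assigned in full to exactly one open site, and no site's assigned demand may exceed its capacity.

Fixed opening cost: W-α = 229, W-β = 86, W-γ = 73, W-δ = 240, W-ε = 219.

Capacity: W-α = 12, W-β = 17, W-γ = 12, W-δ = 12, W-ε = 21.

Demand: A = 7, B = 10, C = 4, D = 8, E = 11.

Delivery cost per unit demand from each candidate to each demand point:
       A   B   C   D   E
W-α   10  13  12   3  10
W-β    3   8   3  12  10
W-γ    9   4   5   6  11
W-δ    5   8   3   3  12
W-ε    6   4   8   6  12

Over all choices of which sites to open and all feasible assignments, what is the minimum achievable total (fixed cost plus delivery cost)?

Open {W-β, W-γ, W-ε}; cheapest assignment that respects the capacities:
  W-β (cap 17, load 11): A, C — cost 7×3 + 4×3 = 33
  W-γ (cap 12, load 11): E — cost 11×11 = 121
  W-ε (cap 21, load 18): B, D — cost 10×4 + 8×6 = 88
  Shipping 242, fixed 378 → total 620.
  Any other capacity-feasible assignment to {W-β, W-γ, W-ε} ships for at least 242.
Compare {W-β, W-γ, W-δ}: its best feasible assignment gives total 657.
Compare {W-α, W-β, W-γ}: its best feasible assignment gives total 667.
Every other set of open sites that can feasibly serve all demand totals ≥ 657 even under its best assignment. Minimum: 620.

620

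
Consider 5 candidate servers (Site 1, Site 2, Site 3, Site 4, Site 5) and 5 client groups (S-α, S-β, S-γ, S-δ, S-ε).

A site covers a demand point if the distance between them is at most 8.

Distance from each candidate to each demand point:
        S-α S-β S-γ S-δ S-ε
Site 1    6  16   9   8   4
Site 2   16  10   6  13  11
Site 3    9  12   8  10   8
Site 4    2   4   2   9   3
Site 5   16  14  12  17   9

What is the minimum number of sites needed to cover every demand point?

Coverage sets (demand points within 8 of each site):
  Site 1: {S-α, S-δ, S-ε}
  Site 2: {S-γ}
  Site 3: {S-γ, S-ε}
  Site 4: {S-α, S-β, S-γ, S-ε}
  Site 5: {}
No single site covers all 5 demand points.
But {Site 1, Site 4} covers everything, so the minimum is 2.

2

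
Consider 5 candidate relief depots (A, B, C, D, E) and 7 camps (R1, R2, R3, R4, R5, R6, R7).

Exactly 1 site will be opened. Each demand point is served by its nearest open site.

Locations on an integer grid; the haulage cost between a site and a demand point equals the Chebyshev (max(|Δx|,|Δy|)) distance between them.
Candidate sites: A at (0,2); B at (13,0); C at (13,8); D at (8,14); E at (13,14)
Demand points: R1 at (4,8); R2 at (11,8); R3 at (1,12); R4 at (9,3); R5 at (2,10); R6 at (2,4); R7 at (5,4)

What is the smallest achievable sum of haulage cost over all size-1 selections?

51

Open {A}.
  R1→A 6, R2→A 11, R3→A 10, R4→A 9, R5→A 8, R6→A 2, R7→A 5  ⇒ total 51.
Compare {D}: total 56.
Compare {C}: total 58.
No size-1 selection does better; minimum is 51.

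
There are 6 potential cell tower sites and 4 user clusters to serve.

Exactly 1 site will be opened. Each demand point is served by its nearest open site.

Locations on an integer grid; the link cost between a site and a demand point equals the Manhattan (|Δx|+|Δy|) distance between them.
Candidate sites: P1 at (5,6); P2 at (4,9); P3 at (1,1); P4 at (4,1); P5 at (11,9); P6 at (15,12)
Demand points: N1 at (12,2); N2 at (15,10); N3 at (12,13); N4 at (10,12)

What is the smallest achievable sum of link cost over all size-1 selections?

Open {P5}.
  N1→P5 8, N2→P5 5, N3→P5 5, N4→P5 4  ⇒ total 22.
Compare {P6}: total 24.
Compare {P2}: total 48.
No size-1 selection does better; minimum is 22.

22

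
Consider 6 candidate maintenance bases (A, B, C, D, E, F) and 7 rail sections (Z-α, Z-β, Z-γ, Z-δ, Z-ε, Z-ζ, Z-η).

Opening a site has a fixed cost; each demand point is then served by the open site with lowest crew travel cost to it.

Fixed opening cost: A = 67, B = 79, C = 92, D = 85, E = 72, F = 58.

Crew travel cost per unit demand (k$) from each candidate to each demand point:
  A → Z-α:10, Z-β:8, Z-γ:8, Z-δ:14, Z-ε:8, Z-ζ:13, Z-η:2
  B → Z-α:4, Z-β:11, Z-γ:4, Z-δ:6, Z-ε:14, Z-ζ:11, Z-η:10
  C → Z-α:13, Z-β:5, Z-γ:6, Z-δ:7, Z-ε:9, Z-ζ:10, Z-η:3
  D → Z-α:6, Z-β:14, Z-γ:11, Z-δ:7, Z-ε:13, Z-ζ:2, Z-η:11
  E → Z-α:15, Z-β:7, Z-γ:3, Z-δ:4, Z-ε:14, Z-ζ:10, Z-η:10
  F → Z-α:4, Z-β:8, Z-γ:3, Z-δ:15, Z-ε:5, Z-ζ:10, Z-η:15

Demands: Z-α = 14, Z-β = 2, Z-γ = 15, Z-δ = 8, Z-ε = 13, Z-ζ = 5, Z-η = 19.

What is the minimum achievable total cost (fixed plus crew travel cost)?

Open {C, F}: assign each demand point to its cheapest open site.
  Z-α→F 14×4=56, Z-β→C 2×5=10, Z-γ→F 15×3=45, Z-δ→C 8×7=56, Z-ε→F 13×5=65, Z-ζ→C 5×10=50, Z-η→C 19×3=57
  crew travel cost 339, fixed 150 → total 489.
Compare {A, D, F}: crew travel cost 286 + fixed 210 = 496.
Compare {A, E, F}: crew travel cost 300 + fixed 197 = 497.
Compare {A, F}: crew travel cost 382 + fixed 125 = 507.
All other subsets cost ≥ 496. Minimum total cost: 489.

489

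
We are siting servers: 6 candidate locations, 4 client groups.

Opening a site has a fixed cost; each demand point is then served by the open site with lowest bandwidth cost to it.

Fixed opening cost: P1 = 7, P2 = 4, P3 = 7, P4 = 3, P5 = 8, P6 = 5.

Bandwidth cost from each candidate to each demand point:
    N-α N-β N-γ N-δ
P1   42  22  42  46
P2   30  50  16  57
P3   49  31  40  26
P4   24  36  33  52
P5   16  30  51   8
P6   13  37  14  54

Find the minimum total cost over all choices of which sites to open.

77

Open {P1, P5, P6}: assign each demand point to its cheapest open site.
  N-α→P6 13, N-β→P1 22, N-γ→P6 14, N-δ→P5 8
  bandwidth cost 57, fixed 20 → total 77.
Compare {P5, P6}: bandwidth cost 65 + fixed 13 = 78.
Compare {P1, P4, P5, P6}: bandwidth cost 57 + fixed 23 = 80.
Compare {P1, P2, P5}: bandwidth cost 62 + fixed 19 = 81.
All other subsets cost ≥ 78. Minimum total cost: 77.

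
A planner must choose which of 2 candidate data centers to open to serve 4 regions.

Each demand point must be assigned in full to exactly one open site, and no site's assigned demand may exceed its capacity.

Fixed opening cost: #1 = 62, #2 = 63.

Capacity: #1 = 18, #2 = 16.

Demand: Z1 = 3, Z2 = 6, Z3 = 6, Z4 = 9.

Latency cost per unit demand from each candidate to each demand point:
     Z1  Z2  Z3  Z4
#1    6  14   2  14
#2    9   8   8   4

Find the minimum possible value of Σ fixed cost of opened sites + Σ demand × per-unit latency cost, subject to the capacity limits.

239

Open {#1, #2}; cheapest assignment that respects the capacities:
  #1 (cap 18, load 9): Z1, Z3 — cost 3×6 + 6×2 = 30
  #2 (cap 16, load 15): Z2, Z4 — cost 6×8 + 9×4 = 84
  Shipping 114, fixed 125 → total 239.
  Any other capacity-feasible assignment to {#1, #2} ships for at least 114.
Total demand is 24 and no other set of sites has combined capacity ≥ 24, so {#1, #2} is the only feasible choice of open sites. Minimum: 239.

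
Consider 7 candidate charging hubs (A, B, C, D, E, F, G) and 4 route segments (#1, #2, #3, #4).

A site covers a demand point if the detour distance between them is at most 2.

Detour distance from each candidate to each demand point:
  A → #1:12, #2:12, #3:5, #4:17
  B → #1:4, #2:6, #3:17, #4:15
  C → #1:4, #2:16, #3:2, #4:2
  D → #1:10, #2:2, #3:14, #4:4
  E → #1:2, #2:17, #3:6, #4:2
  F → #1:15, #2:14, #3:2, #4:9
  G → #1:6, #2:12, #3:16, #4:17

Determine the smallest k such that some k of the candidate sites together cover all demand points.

Coverage sets (demand points within 2 of each site):
  A: {}
  B: {}
  C: {#3, #4}
  D: {#2}
  E: {#1, #4}
  F: {#3}
  G: {}
No 2 sites suffice: every size-2 union leaves at least one demand point uncovered.
But {C, D, E} covers everything, so the minimum is 3.

3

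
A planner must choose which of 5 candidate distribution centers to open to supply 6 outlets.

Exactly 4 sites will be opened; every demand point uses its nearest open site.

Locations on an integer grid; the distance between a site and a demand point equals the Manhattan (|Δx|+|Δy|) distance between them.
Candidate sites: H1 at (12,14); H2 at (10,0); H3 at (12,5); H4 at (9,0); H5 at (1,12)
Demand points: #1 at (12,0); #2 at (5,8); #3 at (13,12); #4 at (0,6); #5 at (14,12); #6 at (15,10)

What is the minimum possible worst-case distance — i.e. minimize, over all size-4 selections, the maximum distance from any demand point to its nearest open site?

8

Open {H1, H2, H3, H5}.
  Farthest demand point is #2 at distance 8 (to H5); all others are ≤ 8.
With {H1, H2, H4, H5} the worst case is 8.
With {H1, H3, H4, H5} the worst case is 8.
No size-4 selection achieves below 8.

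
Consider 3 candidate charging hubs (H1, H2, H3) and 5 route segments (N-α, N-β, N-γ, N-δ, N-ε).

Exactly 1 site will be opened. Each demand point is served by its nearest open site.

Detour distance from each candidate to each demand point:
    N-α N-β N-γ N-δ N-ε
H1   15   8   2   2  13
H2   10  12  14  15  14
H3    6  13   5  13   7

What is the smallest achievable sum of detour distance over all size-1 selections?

40

Open {H1}.
  N-α→H1 15, N-β→H1 8, N-γ→H1 2, N-δ→H1 2, N-ε→H1 13  ⇒ total 40.
Compare {H3}: total 44.
Compare {H2}: total 65.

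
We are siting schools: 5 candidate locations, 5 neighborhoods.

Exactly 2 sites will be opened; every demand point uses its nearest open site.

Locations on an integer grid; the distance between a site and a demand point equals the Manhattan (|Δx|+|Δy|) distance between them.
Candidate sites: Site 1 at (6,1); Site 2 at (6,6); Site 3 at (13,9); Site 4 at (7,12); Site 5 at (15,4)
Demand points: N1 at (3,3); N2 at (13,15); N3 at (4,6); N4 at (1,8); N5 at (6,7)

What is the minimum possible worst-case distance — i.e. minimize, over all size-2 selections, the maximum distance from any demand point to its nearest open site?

7

Open {Site 2, Site 3}.
  Farthest demand point is N4 at distance 7 (to Site 2); all others are ≤ 7.
With {Site 2, Site 4} the worst case is 9.
With {Site 1, Site 4} the worst case is 10.
No size-2 selection achieves below 7.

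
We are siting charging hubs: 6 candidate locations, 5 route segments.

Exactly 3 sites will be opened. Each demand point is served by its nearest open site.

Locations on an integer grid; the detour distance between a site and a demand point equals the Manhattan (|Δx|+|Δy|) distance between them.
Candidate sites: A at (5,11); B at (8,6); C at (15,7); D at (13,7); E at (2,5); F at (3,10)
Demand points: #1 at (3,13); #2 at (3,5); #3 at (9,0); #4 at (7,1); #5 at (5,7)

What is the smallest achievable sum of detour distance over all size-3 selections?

Open {B, E, F}.
  #1→F 3, #2→E 1, #3→B 7, #4→B 6, #5→B 4  ⇒ total 21.
Compare {A, B, E}: total 22.
Compare {A, B, F}: total 25.
No size-3 selection does better; minimum is 21.

21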